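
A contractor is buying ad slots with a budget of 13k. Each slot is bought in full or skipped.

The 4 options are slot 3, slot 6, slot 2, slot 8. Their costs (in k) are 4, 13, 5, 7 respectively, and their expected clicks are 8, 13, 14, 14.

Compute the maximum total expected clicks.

Allowing fractional choices, the relaxed optimum would be about 30.0, but ad slots are indivisible.
slot 3 + slot 2: cost 4 + 5 = 9 ≤ 13, expected clicks 8 + 14 = 22.
slot 2 + slot 8: cost 5 + 7 = 12 ≤ 13, expected clicks 14 + 14 = 28.
Best is slot 2 and slot 8 with total expected clicks 28.

28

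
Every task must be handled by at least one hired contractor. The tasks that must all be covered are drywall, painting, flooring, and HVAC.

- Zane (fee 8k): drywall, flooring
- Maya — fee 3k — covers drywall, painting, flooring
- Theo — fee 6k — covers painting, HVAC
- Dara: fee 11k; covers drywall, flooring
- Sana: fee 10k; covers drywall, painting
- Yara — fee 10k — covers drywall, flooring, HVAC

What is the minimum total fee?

Choose Maya and Theo: together they cover drywall, painting, flooring, HVAC — every task.
Total fee: 3 + 6 = 9.

9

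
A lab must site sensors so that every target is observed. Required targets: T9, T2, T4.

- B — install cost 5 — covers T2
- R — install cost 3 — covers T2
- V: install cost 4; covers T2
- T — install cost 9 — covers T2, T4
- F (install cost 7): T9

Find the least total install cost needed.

16

Choose T and F: together they cover T9, T2, T4 — every target.
Total install cost: 9 + 7 = 16.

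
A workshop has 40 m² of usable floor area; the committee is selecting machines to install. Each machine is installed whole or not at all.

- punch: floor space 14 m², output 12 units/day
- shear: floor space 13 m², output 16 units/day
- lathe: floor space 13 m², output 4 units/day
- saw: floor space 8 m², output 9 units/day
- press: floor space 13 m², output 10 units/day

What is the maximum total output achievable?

38

Allowing fractional choices, the relaxed optimum would be about 40.8, but machines are indivisible.
punch + shear + saw: floor space 14 + 13 + 8 = 35 ≤ 40, output 12 + 16 + 9 = 37.
shear + saw + press: floor space 13 + 8 + 13 = 34 ≤ 40, output 16 + 9 + 10 = 35.
punch + shear + press: floor space 14 + 13 + 13 = 40 ≤ 40, output 12 + 16 + 10 = 38.
Best is punch, shear, and press with total output 38.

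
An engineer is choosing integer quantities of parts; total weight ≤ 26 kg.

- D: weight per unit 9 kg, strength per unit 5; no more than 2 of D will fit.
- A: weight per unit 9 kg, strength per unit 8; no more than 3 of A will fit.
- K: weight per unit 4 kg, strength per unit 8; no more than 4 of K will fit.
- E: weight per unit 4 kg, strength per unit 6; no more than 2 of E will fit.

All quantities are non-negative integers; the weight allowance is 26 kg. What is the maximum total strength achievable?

44

This is a bounded integer knapsack.
Take 4×K and 2×E: weight 24 ≤ 26, strength 4·8 + 2·6 = 44.
K has the best ratio (8/4) and is taken to its limit of 4; remaining capacity is filled optimally with the others.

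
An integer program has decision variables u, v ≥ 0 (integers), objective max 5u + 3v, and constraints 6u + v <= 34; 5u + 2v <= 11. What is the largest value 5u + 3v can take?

(u,v)=(0,5): 6·0+1·5=5≤34, 5·0+2·5=10≤11, objective 15.
(u,v)=(0,4): 6·0+1·4=4≤34, 5·0+2·4=8≤11, objective 12.
Maximum is 15 at (u,v)=(0,5).

15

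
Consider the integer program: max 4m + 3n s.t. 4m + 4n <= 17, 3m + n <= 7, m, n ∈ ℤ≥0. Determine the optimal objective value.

13

The continuous relaxation peaks at (1.38, 2.88) with value 14.12; rounding to a feasible lattice point costs some objective.
(m,n)=(1,3): 4·1+4·3=16≤17, 3·1+1·3=6≤7, objective 13.
(m,n)=(0,4): 4·0+4·4=16≤17, 3·0+1·4=4≤7, objective 12.
The best lattice point is (1,3), giving 13.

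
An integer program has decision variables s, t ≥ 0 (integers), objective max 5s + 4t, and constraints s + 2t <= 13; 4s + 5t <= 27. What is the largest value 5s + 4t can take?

30

(s,t)=(6,0): 1·6+2·0=6≤13, 4·6+5·0=24≤27, objective 30.
(s,t)=(5,1): 1·5+2·1=7≤13, 4·5+5·1=25≤27, objective 29.
(s,t)=(5,0): 1·5+2·0=5≤13, 4·5+5·0=20≤27, objective 25.
No feasible integer point exceeds 30.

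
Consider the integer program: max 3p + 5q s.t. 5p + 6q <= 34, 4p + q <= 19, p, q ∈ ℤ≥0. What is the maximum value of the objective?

(p,q)=(2,4): 5·2+6·4=34≤34, 4·2+1·4=12≤19, objective 26.
(p,q)=(0,5): 5·0+6·5=30≤34, 4·0+1·5=5≤19, objective 25.
(p,q)=(3,3): 5·3+6·3=33≤34, 4·3+1·3=15≤19, objective 24.
Maximum is 26 at (p,q)=(2,4).

26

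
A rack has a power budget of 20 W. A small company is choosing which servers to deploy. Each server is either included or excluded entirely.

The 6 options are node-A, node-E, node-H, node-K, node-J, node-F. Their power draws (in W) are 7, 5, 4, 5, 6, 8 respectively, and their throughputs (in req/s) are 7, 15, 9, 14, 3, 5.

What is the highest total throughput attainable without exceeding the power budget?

node-A + node-E + node-K: power draw 7 + 5 + 5 = 17 ≤ 20, throughput 7 + 15 + 14 = 36.
node-E + node-H + node-K: power draw 5 + 4 + 5 = 14 ≤ 20, throughput 15 + 9 + 14 = 38.
node-E + node-H + node-K + node-J: power draw 5 + 4 + 5 + 6 = 20 ≤ 20, throughput 15 + 9 + 14 + 3 = 41.
Best is node-E, node-H, node-K, and node-J with total throughput 41.

41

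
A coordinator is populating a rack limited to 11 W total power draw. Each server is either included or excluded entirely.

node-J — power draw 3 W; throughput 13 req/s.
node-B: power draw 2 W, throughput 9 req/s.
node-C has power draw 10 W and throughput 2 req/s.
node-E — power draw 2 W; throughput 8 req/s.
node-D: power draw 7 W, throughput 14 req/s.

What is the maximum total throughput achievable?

31

Allowing fractional choices, the relaxed optimum would be about 38.0, but servers are indivisible.
node-J + node-D: power draw 3 + 7 = 10 ≤ 11, throughput 13 + 14 = 27.
node-B + node-E + node-D: power draw 2 + 2 + 7 = 11 ≤ 11, throughput 9 + 8 + 14 = 31.
node-J + node-B + node-E: power draw 3 + 2 + 2 = 7 ≤ 11, throughput 13 + 9 + 8 = 30.
Best is node-B, node-E, and node-D with total throughput 31.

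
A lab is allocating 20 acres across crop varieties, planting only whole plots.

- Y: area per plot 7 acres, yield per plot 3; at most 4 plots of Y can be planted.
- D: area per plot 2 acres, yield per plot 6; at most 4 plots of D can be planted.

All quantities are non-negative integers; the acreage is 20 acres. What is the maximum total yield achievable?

This is a bounded integer knapsack.
Take 1×Y and 4×D: area 15 ≤ 20, yield 1·3 + 4·6 = 27.
D has the best ratio (6/2) and is taken to its limit of 4; remaining capacity is filled optimally with the others.

27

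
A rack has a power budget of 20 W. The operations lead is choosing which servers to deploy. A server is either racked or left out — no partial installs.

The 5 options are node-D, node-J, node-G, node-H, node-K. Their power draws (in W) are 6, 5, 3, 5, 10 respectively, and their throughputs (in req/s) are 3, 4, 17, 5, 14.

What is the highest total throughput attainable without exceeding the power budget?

Treat it as a binary knapsack problem.
Allowing fractional choices, the relaxed optimum would be about 37.6, but servers are indivisible.
node-G + node-H + node-K: power draw 3 + 5 + 10 = 18 ≤ 20, throughput 17 + 5 + 14 = 36.
node-J + node-G + node-K: power draw 5 + 3 + 10 = 18 ≤ 20, throughput 4 + 17 + 14 = 35.
Best is node-G, node-H, and node-K with total throughput 36.

36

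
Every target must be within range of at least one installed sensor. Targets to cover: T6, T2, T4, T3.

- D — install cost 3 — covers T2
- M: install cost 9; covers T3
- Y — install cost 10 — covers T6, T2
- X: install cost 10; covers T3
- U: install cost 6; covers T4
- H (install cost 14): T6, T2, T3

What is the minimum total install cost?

20

The greedy cost-per-new-target heuristic would pick D, U, and H for 23, but a cheaper cover exists.
Choose U and H: together they cover T6, T2, T4, T3 — every target.
Total install cost: 6 + 14 = 20.
No cover costs less than 20.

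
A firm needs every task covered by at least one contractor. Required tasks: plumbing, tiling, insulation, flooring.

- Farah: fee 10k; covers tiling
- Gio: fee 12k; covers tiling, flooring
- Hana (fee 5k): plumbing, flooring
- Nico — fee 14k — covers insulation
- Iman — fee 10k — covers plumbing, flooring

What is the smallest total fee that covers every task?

29

Choose Farah, Hana, and Nico: together they cover plumbing, tiling, insulation, flooring — every task.
Total fee: 10 + 5 + 14 = 29.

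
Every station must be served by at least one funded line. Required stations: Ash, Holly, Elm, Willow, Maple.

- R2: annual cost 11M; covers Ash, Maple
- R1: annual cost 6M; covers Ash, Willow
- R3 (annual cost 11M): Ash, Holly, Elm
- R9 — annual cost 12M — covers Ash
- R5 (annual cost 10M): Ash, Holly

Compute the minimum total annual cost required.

Choose R2, R1, and R3: together they cover Ash, Holly, Elm, Willow, Maple — every station.
Total annual cost: 11 + 6 + 11 = 28.
No cover costs less than 28.

28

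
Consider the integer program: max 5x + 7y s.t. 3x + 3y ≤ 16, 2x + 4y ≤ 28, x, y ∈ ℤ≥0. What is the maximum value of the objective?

The continuous relaxation peaks at (0, 5.33) with value 37.33; rounding to a feasible lattice point costs some objective.
(x,y)=(0,5): 3·0+3·5=15≤16, 2·0+4·5=20≤28, objective 35.
(x,y)=(1,4): 3·1+3·4=15≤16, 2·1+4·4=18≤28, objective 33.
(x,y)=(0,4): 3·0+3·4=12≤16, 2·0+4·4=16≤28, objective 28.
The best lattice point is (0,5), giving 35.

35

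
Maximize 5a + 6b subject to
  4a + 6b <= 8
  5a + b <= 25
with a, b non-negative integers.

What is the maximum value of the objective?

(a,b)=(2,0): 4·2+6·0=8≤8, 5·2+1·0=10≤25, objective 10.
(a,b)=(1,0): 4·1+6·0=4≤8, 5·1+1·0=5≤25, objective 5.
No feasible integer point exceeds 10.

10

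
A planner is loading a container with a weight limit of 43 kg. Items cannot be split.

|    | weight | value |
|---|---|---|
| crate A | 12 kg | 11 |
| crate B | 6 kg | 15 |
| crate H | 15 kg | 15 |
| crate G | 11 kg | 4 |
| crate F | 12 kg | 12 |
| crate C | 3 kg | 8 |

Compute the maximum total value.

50

This is a 0-1 knapsack instance.
Allowing fractional choices, the relaxed optimum would be about 56.4, but items are indivisible.
crate B + crate H + crate F + crate C: weight 6 + 15 + 12 + 3 = 36 ≤ 43, value 15 + 15 + 12 + 8 = 50.
crate A + crate B + crate F + crate C: weight 12 + 6 + 12 + 3 = 33 ≤ 43, value 11 + 15 + 12 + 8 = 46.
crate A + crate B + crate H + crate C: weight 12 + 6 + 15 + 3 = 36 ≤ 43, value 11 + 15 + 15 + 8 = 49.
Best is crate B, crate H, crate F, and crate C with total value 50.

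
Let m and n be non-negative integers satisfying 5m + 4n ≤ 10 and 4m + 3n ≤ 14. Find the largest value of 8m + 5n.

16

(m,n)=(2,0) is feasible, giving 16.
(m,n)=(1,1) is feasible, giving 13.
The best lattice point is (2,0), giving 16.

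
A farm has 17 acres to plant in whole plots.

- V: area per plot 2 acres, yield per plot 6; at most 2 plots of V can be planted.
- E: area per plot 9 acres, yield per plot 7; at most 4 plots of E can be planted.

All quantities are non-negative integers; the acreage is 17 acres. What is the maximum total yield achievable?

19

This is a bounded integer knapsack.
2×V and 1×E: area 13 ≤ 17, yield 2·6 + 1·7 = 19.
1×V and 1×E: area 11 ≤ 17, yield 1·6 + 1·7 = 13.
Best is 19.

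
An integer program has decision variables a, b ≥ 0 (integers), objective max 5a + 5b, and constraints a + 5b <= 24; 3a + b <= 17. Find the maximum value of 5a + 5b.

The continuous relaxation peaks at (4.36, 3.93) with value 41.43; rounding to a feasible lattice point costs some objective.
(a,b)=(4,4): 1·4+5·4=24≤24, 3·4+1·4=16≤17, objective 40.
(a,b)=(3,4): 1·3+5·4=23≤24, 3·3+1·4=13≤17, objective 35.
No feasible integer point exceeds 40.

40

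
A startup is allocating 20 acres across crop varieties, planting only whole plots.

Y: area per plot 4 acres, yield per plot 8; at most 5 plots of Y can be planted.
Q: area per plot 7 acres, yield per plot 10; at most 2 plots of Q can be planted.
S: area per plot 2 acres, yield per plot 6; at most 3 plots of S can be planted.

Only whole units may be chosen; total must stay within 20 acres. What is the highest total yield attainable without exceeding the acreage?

This is a bounded integer knapsack.
Take 4×Y and 2×S: area 20 ≤ 20, yield 4·8 + 2·6 = 44.
No other integer combination yields more.

44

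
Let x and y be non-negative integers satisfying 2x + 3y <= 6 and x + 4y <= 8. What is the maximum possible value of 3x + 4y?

(x,y)=(3,0): 2·3+3·0=6≤6, 1·3+4·0=3≤8, objective 9.
(x,y)=(2,0): 2·2+3·0=4≤6, 1·2+4·0=2≤8, objective 6.
No feasible integer point exceeds 9.

9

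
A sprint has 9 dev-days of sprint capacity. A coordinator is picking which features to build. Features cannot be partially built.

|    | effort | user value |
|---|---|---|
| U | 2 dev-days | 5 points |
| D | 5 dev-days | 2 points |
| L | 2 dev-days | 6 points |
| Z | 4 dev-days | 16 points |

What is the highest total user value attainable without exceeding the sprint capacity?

27

This is an integer program with binary decision variables.
U + Z: effort 2 + 4 = 6 ≤ 9, user value 5 + 16 = 21.
L + Z: effort 2 + 4 = 6 ≤ 9, user value 6 + 16 = 22.
U + L + Z: effort 2 + 2 + 4 = 8 ≤ 9, user value 5 + 6 + 16 = 27.
Best is U, L, and Z with total user value 27.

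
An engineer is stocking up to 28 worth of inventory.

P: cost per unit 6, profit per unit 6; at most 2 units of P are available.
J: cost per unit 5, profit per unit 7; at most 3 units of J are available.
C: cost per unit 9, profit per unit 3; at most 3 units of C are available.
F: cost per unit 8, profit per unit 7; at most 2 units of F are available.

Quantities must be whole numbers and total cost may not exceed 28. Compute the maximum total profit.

33

J has the best ratio (7/5); taking only J gives at most 3×7 = 21 (stopped by the supply cap of 3).
Mixing does better — 2×P and 3×J: cost 27 ≤ 28, profit 2·6 + 3·7 = 33.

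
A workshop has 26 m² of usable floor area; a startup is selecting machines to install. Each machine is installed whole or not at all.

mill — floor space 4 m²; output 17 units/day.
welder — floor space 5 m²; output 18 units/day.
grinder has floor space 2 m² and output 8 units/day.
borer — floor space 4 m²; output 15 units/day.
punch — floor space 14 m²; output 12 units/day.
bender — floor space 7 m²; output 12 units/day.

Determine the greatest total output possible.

70

Allowing fractional choices, the relaxed optimum would be about 73.4, but machines are indivisible.
mill + welder + borer + bender: floor space 4 + 5 + 4 + 7 = 20 ≤ 26, output 17 + 18 + 15 + 12 = 62.
mill + welder + grinder + borer + bender: floor space 4 + 5 + 2 + 4 + 7 = 22 ≤ 26, output 17 + 18 + 8 + 15 + 12 = 70.
Best is mill, welder, grinder, borer, and bender with total output 70.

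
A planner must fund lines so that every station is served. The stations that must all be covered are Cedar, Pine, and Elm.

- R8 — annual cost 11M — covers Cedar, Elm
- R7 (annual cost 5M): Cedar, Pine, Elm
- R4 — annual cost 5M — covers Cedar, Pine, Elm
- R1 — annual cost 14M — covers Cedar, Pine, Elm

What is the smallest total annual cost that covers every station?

R7 alone covers Cedar, Pine, Elm — every station.
Total annual cost: 5.
No cover costs less than 5.

5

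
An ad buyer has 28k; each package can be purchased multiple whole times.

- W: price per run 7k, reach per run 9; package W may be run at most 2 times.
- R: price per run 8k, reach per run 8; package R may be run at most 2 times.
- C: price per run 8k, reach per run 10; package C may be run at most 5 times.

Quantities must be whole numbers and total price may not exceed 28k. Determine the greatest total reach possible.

30

This is a bounded integer knapsack.
3×C: price 24 ≤ 28, reach 3·10 = 30.
1×W and 2×C: price 23 ≤ 28, reach 1·9 + 2·10 = 29.
Best is 30.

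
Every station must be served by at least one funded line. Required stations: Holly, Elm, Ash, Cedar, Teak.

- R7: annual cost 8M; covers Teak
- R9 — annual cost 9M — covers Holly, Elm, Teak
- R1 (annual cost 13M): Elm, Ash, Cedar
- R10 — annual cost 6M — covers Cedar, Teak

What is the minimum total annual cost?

22

The greedy cost-per-new-station heuristic would pick R9, R10, and R1 for 28, but a cheaper cover exists.
Choose R9 and R1: together they cover Holly, Elm, Ash, Cedar, Teak — every station.
Total annual cost: 9 + 13 = 22.
No cover costs less than 22.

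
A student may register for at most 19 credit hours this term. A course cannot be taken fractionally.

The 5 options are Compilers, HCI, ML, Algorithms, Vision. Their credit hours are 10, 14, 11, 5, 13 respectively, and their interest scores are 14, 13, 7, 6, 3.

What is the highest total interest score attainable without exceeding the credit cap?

20

Allowing fractional choices, the relaxed optimum would be about 23.7, but courses are indivisible.
HCI + Algorithms: credit hours 14 + 5 = 19 ≤ 19, interest score 13 + 6 = 19.
Compilers + Algorithms: credit hours 10 + 5 = 15 ≤ 19, interest score 14 + 6 = 20.
Compilers: credit hours 10 ≤ 19, interest score 14.
Best is Compilers and Algorithms with total interest score 20.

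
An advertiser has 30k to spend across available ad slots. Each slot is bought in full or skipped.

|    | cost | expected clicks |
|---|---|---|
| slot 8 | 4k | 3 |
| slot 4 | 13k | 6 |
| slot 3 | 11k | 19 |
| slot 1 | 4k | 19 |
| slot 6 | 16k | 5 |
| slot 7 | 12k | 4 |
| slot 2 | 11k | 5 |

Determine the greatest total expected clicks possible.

46

Allowing fractional choices, the relaxed optimum would be about 46.1, but ad slots are indivisible.
slot 3 + slot 1 + slot 2: cost 11 + 4 + 11 = 26 ≤ 30, expected clicks 19 + 19 + 5 = 43.
slot 4 + slot 3 + slot 1: cost 13 + 11 + 4 = 28 ≤ 30, expected clicks 6 + 19 + 19 = 44.
slot 8 + slot 3 + slot 1 + slot 2: cost 4 + 11 + 4 + 11 = 30 ≤ 30, expected clicks 3 + 19 + 19 + 5 = 46.
Best is slot 8, slot 3, slot 1, and slot 2 with total expected clicks 46.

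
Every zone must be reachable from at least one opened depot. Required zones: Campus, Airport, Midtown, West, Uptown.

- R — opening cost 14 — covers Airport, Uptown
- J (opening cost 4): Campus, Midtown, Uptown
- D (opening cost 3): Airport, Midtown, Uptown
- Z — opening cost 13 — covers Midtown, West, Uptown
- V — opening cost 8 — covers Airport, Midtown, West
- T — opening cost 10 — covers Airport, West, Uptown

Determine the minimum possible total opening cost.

12

The greedy cost-per-new-zone heuristic would pick D, J, and V for 15, but a cheaper cover exists.
Choose J and V: together they cover Campus, Airport, Midtown, West, Uptown — every zone.
Total opening cost: 4 + 8 = 12.
No cover costs less than 12.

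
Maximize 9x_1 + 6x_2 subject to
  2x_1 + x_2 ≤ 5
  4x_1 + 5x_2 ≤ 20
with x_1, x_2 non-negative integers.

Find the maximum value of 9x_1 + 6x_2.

Relaxing integrality, the LP optimum is 27.50 at (x_1,x_2) = (0.833, 3.33), which is not an integer point.
(x_1,x_2)=(1,3): 2·1+1·3=5≤5, 4·1+5·3=19≤20, objective 27.
(x_1,x_2)=(0,4): 2·0+1·4=4≤5, 4·0+5·4=20≤20, objective 24.
(x_1,x_2)=(1,2): 2·1+1·2=4≤5, 4·1+5·2=14≤20, objective 21.
The best lattice point is (1,3), giving 27.

27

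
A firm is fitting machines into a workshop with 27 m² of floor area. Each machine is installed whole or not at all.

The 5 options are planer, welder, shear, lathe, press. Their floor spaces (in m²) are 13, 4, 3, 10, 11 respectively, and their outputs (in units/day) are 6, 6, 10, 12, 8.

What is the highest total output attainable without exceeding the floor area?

30

This is an integer program with binary decision variables.
Allowing fractional choices, the relaxed optimum would be about 35.3, but machines are indivisible.
welder + shear + lathe: floor space 4 + 3 + 10 = 17 ≤ 27, output 6 + 10 + 12 = 28.
planer + shear + lathe: floor space 13 + 3 + 10 = 26 ≤ 27, output 6 + 10 + 12 = 28.
shear + lathe + press: floor space 3 + 10 + 11 = 24 ≤ 27, output 10 + 12 + 8 = 30.
Best is shear, lathe, and press with total output 30.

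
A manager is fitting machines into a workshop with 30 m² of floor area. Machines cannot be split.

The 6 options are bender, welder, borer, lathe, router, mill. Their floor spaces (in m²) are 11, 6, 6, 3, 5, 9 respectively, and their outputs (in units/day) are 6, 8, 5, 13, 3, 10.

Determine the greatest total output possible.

welder + borer + lathe + router + mill: floor space 6 + 6 + 3 + 5 + 9 = 29 ≤ 30, output 8 + 5 + 13 + 3 + 10 = 39.
bender + welder + lathe + mill: floor space 11 + 6 + 3 + 9 = 29 ≤ 30, output 6 + 8 + 13 + 10 = 37.
Best is welder, borer, lathe, router, and mill with total output 39.

39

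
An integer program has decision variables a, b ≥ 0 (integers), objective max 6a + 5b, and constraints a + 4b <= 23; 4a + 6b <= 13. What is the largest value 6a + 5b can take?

18

(a,b)=(3,0): 1·3+4·0=3≤23, 4·3+6·0=12≤13, objective 18.
(a,b)=(2,0): 1·2+4·0=2≤23, 4·2+6·0=8≤13, objective 12.
No feasible integer point exceeds 18.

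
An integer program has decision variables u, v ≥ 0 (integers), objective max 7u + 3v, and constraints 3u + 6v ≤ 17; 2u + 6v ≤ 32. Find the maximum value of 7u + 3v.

Relaxing integrality, the LP optimum is 39.67 at (u,v) = (5.67, 0), which is not an integer point.
(u,v)=(5,0) is feasible, giving 35.
(u,v)=(4,0) is feasible, giving 28.
No feasible integer point exceeds 35.

35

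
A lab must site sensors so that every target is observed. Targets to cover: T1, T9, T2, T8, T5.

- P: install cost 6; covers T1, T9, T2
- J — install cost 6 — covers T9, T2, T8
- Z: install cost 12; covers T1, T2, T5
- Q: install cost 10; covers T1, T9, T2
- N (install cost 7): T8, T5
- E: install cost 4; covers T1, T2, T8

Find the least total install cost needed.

13

This is an integer covering problem.
The greedy cost-per-new-target heuristic would pick E, P, and N for 17, but a cheaper cover exists.
Choose P and N: together they cover T1, T9, T2, T8, T5 — every target.
Total install cost: 6 + 7 = 13.
No cover costs less than 13.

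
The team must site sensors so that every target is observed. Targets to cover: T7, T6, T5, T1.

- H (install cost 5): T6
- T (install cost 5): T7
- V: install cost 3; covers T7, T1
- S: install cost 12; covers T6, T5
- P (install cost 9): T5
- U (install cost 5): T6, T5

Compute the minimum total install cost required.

Choose V and U: together they cover T7, T6, T5, T1 — every target.
Total install cost: 3 + 5 = 8.
No cover costs less than 8.

8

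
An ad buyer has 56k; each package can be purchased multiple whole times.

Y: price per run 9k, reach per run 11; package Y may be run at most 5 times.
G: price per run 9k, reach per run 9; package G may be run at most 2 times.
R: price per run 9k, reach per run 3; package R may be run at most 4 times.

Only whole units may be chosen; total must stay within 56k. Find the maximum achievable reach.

64

Y has the best ratio (11/9); taking only Y gives at most 5×11 = 55 (stopped by the supply cap of 5).
Mixing does better — 5×Y and 1×G: price 54 ≤ 56, reach 5·11 + 1·9 = 64.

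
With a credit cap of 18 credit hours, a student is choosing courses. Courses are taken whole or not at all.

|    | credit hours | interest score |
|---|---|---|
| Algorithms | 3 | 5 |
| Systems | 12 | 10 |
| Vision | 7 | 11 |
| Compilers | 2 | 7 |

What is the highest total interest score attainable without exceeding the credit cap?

23

Algorithms + Vision + Compilers: credit hours 3 + 7 + 2 = 12 ≤ 18, interest score 5 + 11 + 7 = 23.
Algorithms + Systems + Compilers: credit hours 3 + 12 + 2 = 17 ≤ 18, interest score 5 + 10 + 7 = 22.
Best is Algorithms, Vision, and Compilers with total interest score 23.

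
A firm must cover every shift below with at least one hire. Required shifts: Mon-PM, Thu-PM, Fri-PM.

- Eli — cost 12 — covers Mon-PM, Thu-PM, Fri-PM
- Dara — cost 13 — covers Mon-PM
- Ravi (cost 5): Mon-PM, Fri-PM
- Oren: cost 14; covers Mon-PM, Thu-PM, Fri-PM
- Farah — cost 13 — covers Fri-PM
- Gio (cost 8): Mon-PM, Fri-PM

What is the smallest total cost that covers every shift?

12

This is a weighted set-cover instance.
The greedy cost-per-new-shift heuristic would pick Ravi and Eli for 17, but a cheaper cover exists.
Eli alone covers Mon-PM, Thu-PM, Fri-PM — every shift.
Total cost: 12.
No cover costs less than 12.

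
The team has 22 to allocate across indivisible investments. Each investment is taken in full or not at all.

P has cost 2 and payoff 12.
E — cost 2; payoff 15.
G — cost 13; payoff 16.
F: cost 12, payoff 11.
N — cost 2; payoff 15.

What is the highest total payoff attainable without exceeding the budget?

Treat it as a binary knapsack problem.
Allowing fractional choices, the relaxed optimum would be about 60.8, but investments are indivisible.
P + E + G + N: cost 2 + 2 + 13 + 2 = 19 ≤ 22, payoff 12 + 15 + 16 + 15 = 58.
P + E + F + N: cost 2 + 2 + 12 + 2 = 18 ≤ 22, payoff 12 + 15 + 11 + 15 = 53.
E + G + N: cost 2 + 13 + 2 = 17 ≤ 22, payoff 15 + 16 + 15 = 46.
Best is P, E, G, and N with total payoff 58.

58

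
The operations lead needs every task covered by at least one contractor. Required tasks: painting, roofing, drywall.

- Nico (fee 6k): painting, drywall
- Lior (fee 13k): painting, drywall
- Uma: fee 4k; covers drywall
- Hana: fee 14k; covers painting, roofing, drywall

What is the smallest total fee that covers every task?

14

This is a weighted set-cover instance.
The greedy cost-per-new-task heuristic would pick Nico and Hana for 20, but a cheaper cover exists.
Hana alone covers painting, roofing, drywall — every task.
Total fee: 14.
No cover costs less than 14.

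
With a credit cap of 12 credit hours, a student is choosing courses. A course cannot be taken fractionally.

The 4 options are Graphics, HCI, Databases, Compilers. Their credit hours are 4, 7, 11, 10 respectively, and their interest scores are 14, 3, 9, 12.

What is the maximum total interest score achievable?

Treat it as a binary knapsack problem.
Allowing fractional choices, the relaxed optimum would be about 23.6, but courses are indivisible.
Graphics: credit hours 4 ≤ 12, interest score 14.
Graphics + HCI: credit hours 4 + 7 = 11 ≤ 12, interest score 14 + 3 = 17.
Compilers: credit hours 10 ≤ 12, interest score 12.
Best is Graphics and HCI with total interest score 17.

17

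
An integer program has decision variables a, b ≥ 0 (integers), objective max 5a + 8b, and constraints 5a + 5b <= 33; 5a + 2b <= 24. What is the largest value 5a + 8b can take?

(a,b)=(0,6) is feasible, giving 48.
(a,b)=(1,5) is feasible, giving 45.
(a,b)=(0,5) is feasible, giving 40.
The best lattice point is (0,6), giving 48.

48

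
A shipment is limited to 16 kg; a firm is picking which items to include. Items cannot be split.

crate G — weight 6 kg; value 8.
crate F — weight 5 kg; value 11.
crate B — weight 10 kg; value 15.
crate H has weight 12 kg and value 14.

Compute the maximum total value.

Treat it as a binary knapsack problem.
crate G + crate B: weight 6 + 10 = 16 ≤ 16, value 8 + 15 = 23.
crate F + crate B: weight 5 + 10 = 15 ≤ 16, value 11 + 15 = 26.
crate G + crate F: weight 6 + 5 = 11 ≤ 16, value 8 + 11 = 19.
Best is crate F and crate B with total value 26.

26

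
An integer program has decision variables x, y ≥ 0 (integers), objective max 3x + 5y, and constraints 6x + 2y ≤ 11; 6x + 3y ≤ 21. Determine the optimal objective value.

(x,y)=(0,5): 6·0+2·5=10≤11, 6·0+3·5=15≤21, objective 25.
(x,y)=(0,4): 6·0+2·4=8≤11, 6·0+3·4=12≤21, objective 20.
Maximum is 25 at (x,y)=(0,5).

25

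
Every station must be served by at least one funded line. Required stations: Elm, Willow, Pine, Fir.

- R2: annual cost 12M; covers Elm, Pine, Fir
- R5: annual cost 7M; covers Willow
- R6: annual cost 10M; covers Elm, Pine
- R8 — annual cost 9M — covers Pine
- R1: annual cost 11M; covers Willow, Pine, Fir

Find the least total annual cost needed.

The greedy cost-per-new-station heuristic would pick R1 and R6 for 21, but a cheaper cover exists.
Choose R2 and R5: together they cover Elm, Willow, Pine, Fir — every station.
Total annual cost: 12 + 7 = 19.
No cover costs less than 19.

19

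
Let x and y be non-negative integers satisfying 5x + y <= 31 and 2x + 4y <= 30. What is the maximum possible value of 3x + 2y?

(x,y)=(5,5): 5·5+1·5=30≤31, 2·5+4·5=30≤30, objective 25.
(x,y)=(5,4): 5·5+1·4=29≤31, 2·5+4·4=26≤30, objective 23.
(x,y)=(4,5): 5·4+1·5=25≤31, 2·4+4·5=28≤30, objective 22.
The best lattice point is (5,5), giving 25.

25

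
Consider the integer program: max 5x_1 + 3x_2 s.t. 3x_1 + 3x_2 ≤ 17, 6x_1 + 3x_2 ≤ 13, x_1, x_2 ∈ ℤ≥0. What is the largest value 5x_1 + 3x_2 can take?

12

(x_1,x_2)=(0,4): 3·0+3·4=12≤17, 6·0+3·4=12≤13, objective 12.
(x_1,x_2)=(0,3): 3·0+3·3=9≤17, 6·0+3·3=9≤13, objective 9.
Maximum is 12 at (x_1,x_2)=(0,4).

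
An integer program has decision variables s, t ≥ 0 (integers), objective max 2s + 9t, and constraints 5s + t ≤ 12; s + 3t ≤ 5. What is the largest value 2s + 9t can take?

The continuous relaxation peaks at (0, 1.67) with value 15.00; rounding to a feasible lattice point costs some objective.
(s,t)=(2,1): 5·2+1·1=11≤12, 1·2+3·1=5≤5, objective 13.
(s,t)=(1,1): 5·1+1·1=6≤12, 1·1+3·1=4≤5, objective 11.
(s,t)=(0,1): 5·0+1·1=1≤12, 1·0+3·1=3≤5, objective 9.
(s,t)=(2,0): 5·2+1·0=10≤12, 1·2+3·0=2≤5, objective 4.
Maximum is 13 at (s,t)=(2,1).

13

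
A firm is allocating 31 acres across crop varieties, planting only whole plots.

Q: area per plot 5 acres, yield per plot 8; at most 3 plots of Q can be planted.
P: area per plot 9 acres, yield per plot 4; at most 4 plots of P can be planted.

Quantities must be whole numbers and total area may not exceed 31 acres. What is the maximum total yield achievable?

28

This is a bounded integer knapsack.
Take 3×Q and 1×P: area 24 ≤ 31, yield 3·8 + 1·4 = 28.
Q has the best ratio (8/5) and is taken to its limit of 3; remaining capacity is filled optimally with the others.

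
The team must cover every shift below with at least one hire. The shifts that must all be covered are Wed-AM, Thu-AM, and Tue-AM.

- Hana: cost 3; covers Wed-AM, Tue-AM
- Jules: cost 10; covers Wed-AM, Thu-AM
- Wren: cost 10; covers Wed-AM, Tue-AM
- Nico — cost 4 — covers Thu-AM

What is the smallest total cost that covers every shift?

7

This is a weighted set-cover instance.
Choose Hana and Nico: together they cover Wed-AM, Thu-AM, Tue-AM — every shift.
Total cost: 3 + 4 = 7.
No cover costs less than 7.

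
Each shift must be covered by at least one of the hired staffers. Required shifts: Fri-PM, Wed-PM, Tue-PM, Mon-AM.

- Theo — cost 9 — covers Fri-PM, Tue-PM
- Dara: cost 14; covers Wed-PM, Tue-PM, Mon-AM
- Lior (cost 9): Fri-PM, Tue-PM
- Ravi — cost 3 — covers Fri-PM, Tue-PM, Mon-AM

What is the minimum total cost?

Choose Dara and Ravi: together they cover Fri-PM, Wed-PM, Tue-PM, Mon-AM — every shift.
Total cost: 14 + 3 = 17.
No cover costs less than 17.

17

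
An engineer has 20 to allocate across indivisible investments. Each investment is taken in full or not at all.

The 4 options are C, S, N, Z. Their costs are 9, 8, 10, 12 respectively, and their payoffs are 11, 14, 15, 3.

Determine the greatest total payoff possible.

Take S and N: cost 8 + 10 = 18 ≤ 20, payoff 14 + 15 = 29.
No other feasible combination does better.

29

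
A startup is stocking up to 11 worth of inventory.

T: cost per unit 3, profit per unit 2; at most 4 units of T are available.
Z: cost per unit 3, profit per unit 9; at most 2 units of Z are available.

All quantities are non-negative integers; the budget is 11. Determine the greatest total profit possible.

20

This is a bounded integer knapsack.
2×Z: cost 6 ≤ 11, profit 2·9 = 18.
1×T and 2×Z: cost 9 ≤ 11, profit 1·2 + 2·9 = 20.
Best is 20.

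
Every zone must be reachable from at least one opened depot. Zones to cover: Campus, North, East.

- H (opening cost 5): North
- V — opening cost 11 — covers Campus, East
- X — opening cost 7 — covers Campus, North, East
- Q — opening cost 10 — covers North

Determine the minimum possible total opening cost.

7

X alone covers Campus, North, East — every zone.
Total opening cost: 7.
No cover costs less than 7.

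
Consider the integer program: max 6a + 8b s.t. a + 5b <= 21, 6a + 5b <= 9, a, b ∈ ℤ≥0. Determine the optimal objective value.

8

The continuous relaxation peaks at (0, 1.8) with value 14.40; rounding to a feasible lattice point costs some objective.
(a,b)=(0,1) is feasible, giving 8.
(a,b)=(1,0) is feasible, giving 6.
No feasible integer point exceeds 8.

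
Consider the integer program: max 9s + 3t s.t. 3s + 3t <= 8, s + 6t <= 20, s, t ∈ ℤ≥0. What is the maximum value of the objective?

(s,t)=(2,0): 3·2+3·0=6≤8, 1·2+6·0=2≤20, objective 18.
(s,t)=(1,1): 3·1+3·1=6≤8, 1·1+6·1=7≤20, objective 12.
(s,t)=(1,0): 3·1+3·0=3≤8, 1·1+6·0=1≤20, objective 9.
No feasible integer point exceeds 18.

18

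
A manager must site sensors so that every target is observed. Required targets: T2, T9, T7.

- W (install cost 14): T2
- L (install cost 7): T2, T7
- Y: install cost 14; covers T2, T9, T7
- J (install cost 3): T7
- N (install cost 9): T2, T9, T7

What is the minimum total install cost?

9

N alone covers T2, T9, T7 — every target.
Total install cost: 9.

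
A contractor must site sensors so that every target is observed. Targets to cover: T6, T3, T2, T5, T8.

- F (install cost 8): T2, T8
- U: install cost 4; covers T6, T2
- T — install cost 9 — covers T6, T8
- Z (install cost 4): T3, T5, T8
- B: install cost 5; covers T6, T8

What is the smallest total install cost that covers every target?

8

Choose U and Z: together they cover T6, T3, T2, T5, T8 — every target.
Total install cost: 4 + 4 = 8.
No cover costs less than 8.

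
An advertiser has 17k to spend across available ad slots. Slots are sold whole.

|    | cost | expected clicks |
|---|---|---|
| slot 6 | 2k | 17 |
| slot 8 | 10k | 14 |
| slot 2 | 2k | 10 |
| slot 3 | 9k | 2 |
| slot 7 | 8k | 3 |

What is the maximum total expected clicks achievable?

Allowing fractional choices, the relaxed optimum would be about 42.1, but ad slots are indivisible.
slot 6 + slot 8 + slot 2: cost 2 + 10 + 2 = 14 ≤ 17, expected clicks 17 + 14 + 10 = 41.
slot 6 + slot 8: cost 2 + 10 = 12 ≤ 17, expected clicks 17 + 14 = 31.
slot 6 + slot 2 + slot 7: cost 2 + 2 + 8 = 12 ≤ 17, expected clicks 17 + 10 + 3 = 30.
Best is slot 6, slot 8, and slot 2 with total expected clicks 41.

41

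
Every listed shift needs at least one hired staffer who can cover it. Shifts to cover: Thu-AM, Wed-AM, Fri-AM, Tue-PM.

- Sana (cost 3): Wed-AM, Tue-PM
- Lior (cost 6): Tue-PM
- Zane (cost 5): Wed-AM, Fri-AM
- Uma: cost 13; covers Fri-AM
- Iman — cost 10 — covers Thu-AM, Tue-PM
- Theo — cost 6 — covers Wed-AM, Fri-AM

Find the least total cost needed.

15

The greedy cost-per-new-shift heuristic would pick Sana, Zane, and Iman for 18, but a cheaper cover exists.
Choose Zane and Iman: together they cover Thu-AM, Wed-AM, Fri-AM, Tue-PM — every shift.
Total cost: 5 + 10 = 15.
No cover costs less than 15.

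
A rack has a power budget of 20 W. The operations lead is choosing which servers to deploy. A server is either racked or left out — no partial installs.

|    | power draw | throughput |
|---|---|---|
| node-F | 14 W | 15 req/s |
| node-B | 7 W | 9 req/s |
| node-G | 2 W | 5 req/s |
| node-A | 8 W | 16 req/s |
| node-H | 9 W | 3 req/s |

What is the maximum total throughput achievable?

30

Take node-B, node-G, and node-A: power draw 7 + 2 + 8 = 17 ≤ 20, throughput 9 + 5 + 16 = 30.
No other feasible combination does better.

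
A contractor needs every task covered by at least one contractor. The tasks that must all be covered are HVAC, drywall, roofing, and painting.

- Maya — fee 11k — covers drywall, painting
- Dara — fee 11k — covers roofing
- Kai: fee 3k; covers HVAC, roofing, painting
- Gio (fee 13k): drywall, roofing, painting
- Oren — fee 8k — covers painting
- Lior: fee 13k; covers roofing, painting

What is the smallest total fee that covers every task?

14

Choose Maya and Kai: together they cover HVAC, drywall, roofing, painting — every task.
Total fee: 11 + 3 = 14.
No cover costs less than 14.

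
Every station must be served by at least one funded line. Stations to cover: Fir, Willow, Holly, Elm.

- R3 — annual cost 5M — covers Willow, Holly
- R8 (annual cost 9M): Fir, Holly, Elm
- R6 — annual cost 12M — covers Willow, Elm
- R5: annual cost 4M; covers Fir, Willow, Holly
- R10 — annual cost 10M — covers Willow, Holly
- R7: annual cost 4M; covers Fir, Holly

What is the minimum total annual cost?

13

This is a weighted set-cover instance.
Choose R8 and R5: together they cover Fir, Willow, Holly, Elm — every station.
Total annual cost: 9 + 4 = 13.
No cover costs less than 13.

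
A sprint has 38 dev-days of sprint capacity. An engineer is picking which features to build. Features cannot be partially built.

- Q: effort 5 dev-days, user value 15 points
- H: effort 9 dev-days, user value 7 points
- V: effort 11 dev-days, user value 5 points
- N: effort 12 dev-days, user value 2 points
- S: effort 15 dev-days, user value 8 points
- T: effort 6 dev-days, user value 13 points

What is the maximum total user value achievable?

43

Q + H + S + T: effort 5 + 9 + 15 + 6 = 35 ≤ 38, user value 15 + 7 + 8 + 13 = 43.
Q + H + V + T: effort 5 + 9 + 11 + 6 = 31 ≤ 38, user value 15 + 7 + 5 + 13 = 40.
Q + V + S + T: effort 5 + 11 + 15 + 6 = 37 ≤ 38, user value 15 + 5 + 8 + 13 = 41.
Best is Q, H, S, and T with total user value 43.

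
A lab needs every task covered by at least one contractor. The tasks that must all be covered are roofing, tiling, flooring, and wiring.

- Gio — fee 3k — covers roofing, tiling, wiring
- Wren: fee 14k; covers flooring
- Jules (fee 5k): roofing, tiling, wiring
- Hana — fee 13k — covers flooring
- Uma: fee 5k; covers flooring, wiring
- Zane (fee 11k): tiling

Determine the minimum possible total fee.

Choose Gio and Uma: together they cover roofing, tiling, flooring, wiring — every task.
Total fee: 3 + 5 = 8.
No cover costs less than 8.

8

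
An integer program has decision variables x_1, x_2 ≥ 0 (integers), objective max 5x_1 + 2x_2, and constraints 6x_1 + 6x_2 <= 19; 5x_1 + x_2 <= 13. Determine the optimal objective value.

12

(x_1,x_2)=(2,1): 6·2+6·1=18≤19, 5·2+1·1=11≤13, objective 12.
(x_1,x_2)=(2,0): 6·2+6·0=12≤19, 5·2+1·0=10≤13, objective 10.
(x_1,x_2)=(1,2): 6·1+6·2=18≤19, 5·1+1·2=7≤13, objective 9.
Maximum is 12 at (x_1,x_2)=(2,1).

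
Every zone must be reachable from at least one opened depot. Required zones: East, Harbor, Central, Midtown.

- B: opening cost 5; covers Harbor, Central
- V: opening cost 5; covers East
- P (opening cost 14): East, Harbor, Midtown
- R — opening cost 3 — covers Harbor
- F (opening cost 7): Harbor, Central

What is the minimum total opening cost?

19

The greedy cost-per-new-zone heuristic would pick B, V, and P for 24, but a cheaper cover exists.
Choose B and P: together they cover East, Harbor, Central, Midtown — every zone.
Total opening cost: 5 + 14 = 19.
No cover costs less than 19.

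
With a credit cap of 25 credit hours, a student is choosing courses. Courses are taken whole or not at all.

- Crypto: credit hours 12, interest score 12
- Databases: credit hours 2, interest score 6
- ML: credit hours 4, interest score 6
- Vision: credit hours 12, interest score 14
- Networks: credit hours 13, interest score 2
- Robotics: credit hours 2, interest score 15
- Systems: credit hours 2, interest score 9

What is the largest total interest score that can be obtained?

50

Allowing fractional choices, the relaxed optimum would be about 53.0, but courses are indivisible.
Crypto + Databases + ML + Robotics + Systems: credit hours 12 + 2 + 4 + 2 + 2 = 22 ≤ 25, interest score 12 + 6 + 6 + 15 + 9 = 48.
Databases + Vision + Robotics + Systems: credit hours 2 + 12 + 2 + 2 = 18 ≤ 25, interest score 6 + 14 + 15 + 9 = 44.
Databases + ML + Vision + Robotics + Systems: credit hours 2 + 4 + 12 + 2 + 2 = 22 ≤ 25, interest score 6 + 6 + 14 + 15 + 9 = 50.
Best is Databases, ML, Vision, Robotics, and Systems with total interest score 50.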